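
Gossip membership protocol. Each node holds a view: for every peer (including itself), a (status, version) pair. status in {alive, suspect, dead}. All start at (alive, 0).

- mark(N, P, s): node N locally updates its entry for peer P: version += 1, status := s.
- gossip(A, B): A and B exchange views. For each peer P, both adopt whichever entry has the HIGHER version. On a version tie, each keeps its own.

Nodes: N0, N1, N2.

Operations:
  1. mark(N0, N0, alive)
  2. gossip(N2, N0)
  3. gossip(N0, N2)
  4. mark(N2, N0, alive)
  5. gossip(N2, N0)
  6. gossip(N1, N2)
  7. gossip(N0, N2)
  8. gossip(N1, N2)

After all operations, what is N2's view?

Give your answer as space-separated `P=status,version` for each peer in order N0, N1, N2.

Op 1: N0 marks N0=alive -> (alive,v1)
Op 2: gossip N2<->N0 -> N2.N0=(alive,v1) N2.N1=(alive,v0) N2.N2=(alive,v0) | N0.N0=(alive,v1) N0.N1=(alive,v0) N0.N2=(alive,v0)
Op 3: gossip N0<->N2 -> N0.N0=(alive,v1) N0.N1=(alive,v0) N0.N2=(alive,v0) | N2.N0=(alive,v1) N2.N1=(alive,v0) N2.N2=(alive,v0)
Op 4: N2 marks N0=alive -> (alive,v2)
Op 5: gossip N2<->N0 -> N2.N0=(alive,v2) N2.N1=(alive,v0) N2.N2=(alive,v0) | N0.N0=(alive,v2) N0.N1=(alive,v0) N0.N2=(alive,v0)
Op 6: gossip N1<->N2 -> N1.N0=(alive,v2) N1.N1=(alive,v0) N1.N2=(alive,v0) | N2.N0=(alive,v2) N2.N1=(alive,v0) N2.N2=(alive,v0)
Op 7: gossip N0<->N2 -> N0.N0=(alive,v2) N0.N1=(alive,v0) N0.N2=(alive,v0) | N2.N0=(alive,v2) N2.N1=(alive,v0) N2.N2=(alive,v0)
Op 8: gossip N1<->N2 -> N1.N0=(alive,v2) N1.N1=(alive,v0) N1.N2=(alive,v0) | N2.N0=(alive,v2) N2.N1=(alive,v0) N2.N2=(alive,v0)

Answer: N0=alive,2 N1=alive,0 N2=alive,0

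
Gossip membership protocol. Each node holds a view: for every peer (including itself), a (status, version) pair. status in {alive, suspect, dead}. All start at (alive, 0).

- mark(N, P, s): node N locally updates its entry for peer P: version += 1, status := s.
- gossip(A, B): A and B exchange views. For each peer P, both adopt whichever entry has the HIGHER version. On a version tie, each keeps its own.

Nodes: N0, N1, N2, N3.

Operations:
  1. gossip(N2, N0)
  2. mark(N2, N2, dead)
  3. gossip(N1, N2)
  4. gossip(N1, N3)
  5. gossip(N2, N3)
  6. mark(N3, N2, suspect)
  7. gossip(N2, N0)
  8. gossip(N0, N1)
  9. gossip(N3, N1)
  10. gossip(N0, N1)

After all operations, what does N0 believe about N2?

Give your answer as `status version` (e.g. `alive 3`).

Op 1: gossip N2<->N0 -> N2.N0=(alive,v0) N2.N1=(alive,v0) N2.N2=(alive,v0) N2.N3=(alive,v0) | N0.N0=(alive,v0) N0.N1=(alive,v0) N0.N2=(alive,v0) N0.N3=(alive,v0)
Op 2: N2 marks N2=dead -> (dead,v1)
Op 3: gossip N1<->N2 -> N1.N0=(alive,v0) N1.N1=(alive,v0) N1.N2=(dead,v1) N1.N3=(alive,v0) | N2.N0=(alive,v0) N2.N1=(alive,v0) N2.N2=(dead,v1) N2.N3=(alive,v0)
Op 4: gossip N1<->N3 -> N1.N0=(alive,v0) N1.N1=(alive,v0) N1.N2=(dead,v1) N1.N3=(alive,v0) | N3.N0=(alive,v0) N3.N1=(alive,v0) N3.N2=(dead,v1) N3.N3=(alive,v0)
Op 5: gossip N2<->N3 -> N2.N0=(alive,v0) N2.N1=(alive,v0) N2.N2=(dead,v1) N2.N3=(alive,v0) | N3.N0=(alive,v0) N3.N1=(alive,v0) N3.N2=(dead,v1) N3.N3=(alive,v0)
Op 6: N3 marks N2=suspect -> (suspect,v2)
Op 7: gossip N2<->N0 -> N2.N0=(alive,v0) N2.N1=(alive,v0) N2.N2=(dead,v1) N2.N3=(alive,v0) | N0.N0=(alive,v0) N0.N1=(alive,v0) N0.N2=(dead,v1) N0.N3=(alive,v0)
Op 8: gossip N0<->N1 -> N0.N0=(alive,v0) N0.N1=(alive,v0) N0.N2=(dead,v1) N0.N3=(alive,v0) | N1.N0=(alive,v0) N1.N1=(alive,v0) N1.N2=(dead,v1) N1.N3=(alive,v0)
Op 9: gossip N3<->N1 -> N3.N0=(alive,v0) N3.N1=(alive,v0) N3.N2=(suspect,v2) N3.N3=(alive,v0) | N1.N0=(alive,v0) N1.N1=(alive,v0) N1.N2=(suspect,v2) N1.N3=(alive,v0)
Op 10: gossip N0<->N1 -> N0.N0=(alive,v0) N0.N1=(alive,v0) N0.N2=(suspect,v2) N0.N3=(alive,v0) | N1.N0=(alive,v0) N1.N1=(alive,v0) N1.N2=(suspect,v2) N1.N3=(alive,v0)

Answer: suspect 2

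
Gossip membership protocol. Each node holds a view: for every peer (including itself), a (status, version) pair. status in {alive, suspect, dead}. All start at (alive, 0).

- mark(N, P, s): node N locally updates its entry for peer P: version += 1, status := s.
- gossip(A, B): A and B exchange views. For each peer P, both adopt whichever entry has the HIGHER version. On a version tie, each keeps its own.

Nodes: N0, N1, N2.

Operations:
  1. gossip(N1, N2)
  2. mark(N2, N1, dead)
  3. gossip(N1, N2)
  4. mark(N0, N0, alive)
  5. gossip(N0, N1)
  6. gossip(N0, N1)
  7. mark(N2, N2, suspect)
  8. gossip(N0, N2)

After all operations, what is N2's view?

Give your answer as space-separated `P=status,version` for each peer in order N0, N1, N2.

Answer: N0=alive,1 N1=dead,1 N2=suspect,1

Derivation:
Op 1: gossip N1<->N2 -> N1.N0=(alive,v0) N1.N1=(alive,v0) N1.N2=(alive,v0) | N2.N0=(alive,v0) N2.N1=(alive,v0) N2.N2=(alive,v0)
Op 2: N2 marks N1=dead -> (dead,v1)
Op 3: gossip N1<->N2 -> N1.N0=(alive,v0) N1.N1=(dead,v1) N1.N2=(alive,v0) | N2.N0=(alive,v0) N2.N1=(dead,v1) N2.N2=(alive,v0)
Op 4: N0 marks N0=alive -> (alive,v1)
Op 5: gossip N0<->N1 -> N0.N0=(alive,v1) N0.N1=(dead,v1) N0.N2=(alive,v0) | N1.N0=(alive,v1) N1.N1=(dead,v1) N1.N2=(alive,v0)
Op 6: gossip N0<->N1 -> N0.N0=(alive,v1) N0.N1=(dead,v1) N0.N2=(alive,v0) | N1.N0=(alive,v1) N1.N1=(dead,v1) N1.N2=(alive,v0)
Op 7: N2 marks N2=suspect -> (suspect,v1)
Op 8: gossip N0<->N2 -> N0.N0=(alive,v1) N0.N1=(dead,v1) N0.N2=(suspect,v1) | N2.N0=(alive,v1) N2.N1=(dead,v1) N2.N2=(suspect,v1)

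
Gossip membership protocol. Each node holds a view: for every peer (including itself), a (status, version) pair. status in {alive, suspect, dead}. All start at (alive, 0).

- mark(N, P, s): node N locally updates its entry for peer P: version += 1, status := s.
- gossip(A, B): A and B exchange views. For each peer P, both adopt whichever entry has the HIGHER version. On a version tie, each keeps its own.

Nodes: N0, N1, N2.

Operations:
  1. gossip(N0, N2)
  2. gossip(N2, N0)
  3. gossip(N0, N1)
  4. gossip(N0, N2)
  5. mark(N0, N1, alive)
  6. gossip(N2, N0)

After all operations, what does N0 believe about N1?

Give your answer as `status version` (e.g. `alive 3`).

Answer: alive 1

Derivation:
Op 1: gossip N0<->N2 -> N0.N0=(alive,v0) N0.N1=(alive,v0) N0.N2=(alive,v0) | N2.N0=(alive,v0) N2.N1=(alive,v0) N2.N2=(alive,v0)
Op 2: gossip N2<->N0 -> N2.N0=(alive,v0) N2.N1=(alive,v0) N2.N2=(alive,v0) | N0.N0=(alive,v0) N0.N1=(alive,v0) N0.N2=(alive,v0)
Op 3: gossip N0<->N1 -> N0.N0=(alive,v0) N0.N1=(alive,v0) N0.N2=(alive,v0) | N1.N0=(alive,v0) N1.N1=(alive,v0) N1.N2=(alive,v0)
Op 4: gossip N0<->N2 -> N0.N0=(alive,v0) N0.N1=(alive,v0) N0.N2=(alive,v0) | N2.N0=(alive,v0) N2.N1=(alive,v0) N2.N2=(alive,v0)
Op 5: N0 marks N1=alive -> (alive,v1)
Op 6: gossip N2<->N0 -> N2.N0=(alive,v0) N2.N1=(alive,v1) N2.N2=(alive,v0) | N0.N0=(alive,v0) N0.N1=(alive,v1) N0.N2=(alive,v0)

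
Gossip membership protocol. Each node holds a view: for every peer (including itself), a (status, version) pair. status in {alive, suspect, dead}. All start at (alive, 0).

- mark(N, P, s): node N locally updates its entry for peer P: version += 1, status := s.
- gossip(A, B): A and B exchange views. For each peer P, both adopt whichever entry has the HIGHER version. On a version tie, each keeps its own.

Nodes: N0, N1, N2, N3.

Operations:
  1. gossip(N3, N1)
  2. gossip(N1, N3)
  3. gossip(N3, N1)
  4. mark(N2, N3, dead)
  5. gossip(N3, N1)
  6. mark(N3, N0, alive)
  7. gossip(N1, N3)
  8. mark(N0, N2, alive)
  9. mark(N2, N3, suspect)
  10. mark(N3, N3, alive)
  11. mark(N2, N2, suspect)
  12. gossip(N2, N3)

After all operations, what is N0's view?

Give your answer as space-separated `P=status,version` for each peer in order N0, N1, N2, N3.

Answer: N0=alive,0 N1=alive,0 N2=alive,1 N3=alive,0

Derivation:
Op 1: gossip N3<->N1 -> N3.N0=(alive,v0) N3.N1=(alive,v0) N3.N2=(alive,v0) N3.N3=(alive,v0) | N1.N0=(alive,v0) N1.N1=(alive,v0) N1.N2=(alive,v0) N1.N3=(alive,v0)
Op 2: gossip N1<->N3 -> N1.N0=(alive,v0) N1.N1=(alive,v0) N1.N2=(alive,v0) N1.N3=(alive,v0) | N3.N0=(alive,v0) N3.N1=(alive,v0) N3.N2=(alive,v0) N3.N3=(alive,v0)
Op 3: gossip N3<->N1 -> N3.N0=(alive,v0) N3.N1=(alive,v0) N3.N2=(alive,v0) N3.N3=(alive,v0) | N1.N0=(alive,v0) N1.N1=(alive,v0) N1.N2=(alive,v0) N1.N3=(alive,v0)
Op 4: N2 marks N3=dead -> (dead,v1)
Op 5: gossip N3<->N1 -> N3.N0=(alive,v0) N3.N1=(alive,v0) N3.N2=(alive,v0) N3.N3=(alive,v0) | N1.N0=(alive,v0) N1.N1=(alive,v0) N1.N2=(alive,v0) N1.N3=(alive,v0)
Op 6: N3 marks N0=alive -> (alive,v1)
Op 7: gossip N1<->N3 -> N1.N0=(alive,v1) N1.N1=(alive,v0) N1.N2=(alive,v0) N1.N3=(alive,v0) | N3.N0=(alive,v1) N3.N1=(alive,v0) N3.N2=(alive,v0) N3.N3=(alive,v0)
Op 8: N0 marks N2=alive -> (alive,v1)
Op 9: N2 marks N3=suspect -> (suspect,v2)
Op 10: N3 marks N3=alive -> (alive,v1)
Op 11: N2 marks N2=suspect -> (suspect,v1)
Op 12: gossip N2<->N3 -> N2.N0=(alive,v1) N2.N1=(alive,v0) N2.N2=(suspect,v1) N2.N3=(suspect,v2) | N3.N0=(alive,v1) N3.N1=(alive,v0) N3.N2=(suspect,v1) N3.N3=(suspect,v2)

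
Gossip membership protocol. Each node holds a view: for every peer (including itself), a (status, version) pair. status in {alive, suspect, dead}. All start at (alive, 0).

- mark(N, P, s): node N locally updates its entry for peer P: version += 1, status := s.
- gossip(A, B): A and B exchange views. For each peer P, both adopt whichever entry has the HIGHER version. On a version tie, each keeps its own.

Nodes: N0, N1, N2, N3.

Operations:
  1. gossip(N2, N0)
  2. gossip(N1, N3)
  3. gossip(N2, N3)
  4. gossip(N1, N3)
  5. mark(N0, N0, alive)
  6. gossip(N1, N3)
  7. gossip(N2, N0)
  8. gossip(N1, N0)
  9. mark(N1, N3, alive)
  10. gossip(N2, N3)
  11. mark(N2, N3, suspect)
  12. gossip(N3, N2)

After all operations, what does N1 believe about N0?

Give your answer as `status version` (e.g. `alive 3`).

Op 1: gossip N2<->N0 -> N2.N0=(alive,v0) N2.N1=(alive,v0) N2.N2=(alive,v0) N2.N3=(alive,v0) | N0.N0=(alive,v0) N0.N1=(alive,v0) N0.N2=(alive,v0) N0.N3=(alive,v0)
Op 2: gossip N1<->N3 -> N1.N0=(alive,v0) N1.N1=(alive,v0) N1.N2=(alive,v0) N1.N3=(alive,v0) | N3.N0=(alive,v0) N3.N1=(alive,v0) N3.N2=(alive,v0) N3.N3=(alive,v0)
Op 3: gossip N2<->N3 -> N2.N0=(alive,v0) N2.N1=(alive,v0) N2.N2=(alive,v0) N2.N3=(alive,v0) | N3.N0=(alive,v0) N3.N1=(alive,v0) N3.N2=(alive,v0) N3.N3=(alive,v0)
Op 4: gossip N1<->N3 -> N1.N0=(alive,v0) N1.N1=(alive,v0) N1.N2=(alive,v0) N1.N3=(alive,v0) | N3.N0=(alive,v0) N3.N1=(alive,v0) N3.N2=(alive,v0) N3.N3=(alive,v0)
Op 5: N0 marks N0=alive -> (alive,v1)
Op 6: gossip N1<->N3 -> N1.N0=(alive,v0) N1.N1=(alive,v0) N1.N2=(alive,v0) N1.N3=(alive,v0) | N3.N0=(alive,v0) N3.N1=(alive,v0) N3.N2=(alive,v0) N3.N3=(alive,v0)
Op 7: gossip N2<->N0 -> N2.N0=(alive,v1) N2.N1=(alive,v0) N2.N2=(alive,v0) N2.N3=(alive,v0) | N0.N0=(alive,v1) N0.N1=(alive,v0) N0.N2=(alive,v0) N0.N3=(alive,v0)
Op 8: gossip N1<->N0 -> N1.N0=(alive,v1) N1.N1=(alive,v0) N1.N2=(alive,v0) N1.N3=(alive,v0) | N0.N0=(alive,v1) N0.N1=(alive,v0) N0.N2=(alive,v0) N0.N3=(alive,v0)
Op 9: N1 marks N3=alive -> (alive,v1)
Op 10: gossip N2<->N3 -> N2.N0=(alive,v1) N2.N1=(alive,v0) N2.N2=(alive,v0) N2.N3=(alive,v0) | N3.N0=(alive,v1) N3.N1=(alive,v0) N3.N2=(alive,v0) N3.N3=(alive,v0)
Op 11: N2 marks N3=suspect -> (suspect,v1)
Op 12: gossip N3<->N2 -> N3.N0=(alive,v1) N3.N1=(alive,v0) N3.N2=(alive,v0) N3.N3=(suspect,v1) | N2.N0=(alive,v1) N2.N1=(alive,v0) N2.N2=(alive,v0) N2.N3=(suspect,v1)

Answer: alive 1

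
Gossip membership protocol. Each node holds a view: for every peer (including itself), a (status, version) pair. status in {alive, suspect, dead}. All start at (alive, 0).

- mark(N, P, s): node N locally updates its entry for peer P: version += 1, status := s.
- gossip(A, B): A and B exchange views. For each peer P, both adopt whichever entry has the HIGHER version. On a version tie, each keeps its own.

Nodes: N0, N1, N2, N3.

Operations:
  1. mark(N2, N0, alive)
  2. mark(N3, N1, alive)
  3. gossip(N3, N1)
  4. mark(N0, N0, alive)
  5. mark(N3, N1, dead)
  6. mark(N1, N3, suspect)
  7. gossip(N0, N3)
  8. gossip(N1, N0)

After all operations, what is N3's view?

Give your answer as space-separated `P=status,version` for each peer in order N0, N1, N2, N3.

Op 1: N2 marks N0=alive -> (alive,v1)
Op 2: N3 marks N1=alive -> (alive,v1)
Op 3: gossip N3<->N1 -> N3.N0=(alive,v0) N3.N1=(alive,v1) N3.N2=(alive,v0) N3.N3=(alive,v0) | N1.N0=(alive,v0) N1.N1=(alive,v1) N1.N2=(alive,v0) N1.N3=(alive,v0)
Op 4: N0 marks N0=alive -> (alive,v1)
Op 5: N3 marks N1=dead -> (dead,v2)
Op 6: N1 marks N3=suspect -> (suspect,v1)
Op 7: gossip N0<->N3 -> N0.N0=(alive,v1) N0.N1=(dead,v2) N0.N2=(alive,v0) N0.N3=(alive,v0) | N3.N0=(alive,v1) N3.N1=(dead,v2) N3.N2=(alive,v0) N3.N3=(alive,v0)
Op 8: gossip N1<->N0 -> N1.N0=(alive,v1) N1.N1=(dead,v2) N1.N2=(alive,v0) N1.N3=(suspect,v1) | N0.N0=(alive,v1) N0.N1=(dead,v2) N0.N2=(alive,v0) N0.N3=(suspect,v1)

Answer: N0=alive,1 N1=dead,2 N2=alive,0 N3=alive,0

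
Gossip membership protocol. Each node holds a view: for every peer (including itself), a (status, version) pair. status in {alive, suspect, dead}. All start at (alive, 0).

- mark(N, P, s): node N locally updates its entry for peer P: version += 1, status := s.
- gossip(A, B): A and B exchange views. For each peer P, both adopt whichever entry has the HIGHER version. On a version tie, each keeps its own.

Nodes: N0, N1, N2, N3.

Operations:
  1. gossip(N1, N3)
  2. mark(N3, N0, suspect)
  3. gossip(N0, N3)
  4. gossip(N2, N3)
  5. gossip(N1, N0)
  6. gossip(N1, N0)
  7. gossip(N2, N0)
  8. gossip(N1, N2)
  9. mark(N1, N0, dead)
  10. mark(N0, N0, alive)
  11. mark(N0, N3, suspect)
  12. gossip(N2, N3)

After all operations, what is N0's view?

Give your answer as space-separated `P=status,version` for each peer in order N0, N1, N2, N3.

Op 1: gossip N1<->N3 -> N1.N0=(alive,v0) N1.N1=(alive,v0) N1.N2=(alive,v0) N1.N3=(alive,v0) | N3.N0=(alive,v0) N3.N1=(alive,v0) N3.N2=(alive,v0) N3.N3=(alive,v0)
Op 2: N3 marks N0=suspect -> (suspect,v1)
Op 3: gossip N0<->N3 -> N0.N0=(suspect,v1) N0.N1=(alive,v0) N0.N2=(alive,v0) N0.N3=(alive,v0) | N3.N0=(suspect,v1) N3.N1=(alive,v0) N3.N2=(alive,v0) N3.N3=(alive,v0)
Op 4: gossip N2<->N3 -> N2.N0=(suspect,v1) N2.N1=(alive,v0) N2.N2=(alive,v0) N2.N3=(alive,v0) | N3.N0=(suspect,v1) N3.N1=(alive,v0) N3.N2=(alive,v0) N3.N3=(alive,v0)
Op 5: gossip N1<->N0 -> N1.N0=(suspect,v1) N1.N1=(alive,v0) N1.N2=(alive,v0) N1.N3=(alive,v0) | N0.N0=(suspect,v1) N0.N1=(alive,v0) N0.N2=(alive,v0) N0.N3=(alive,v0)
Op 6: gossip N1<->N0 -> N1.N0=(suspect,v1) N1.N1=(alive,v0) N1.N2=(alive,v0) N1.N3=(alive,v0) | N0.N0=(suspect,v1) N0.N1=(alive,v0) N0.N2=(alive,v0) N0.N3=(alive,v0)
Op 7: gossip N2<->N0 -> N2.N0=(suspect,v1) N2.N1=(alive,v0) N2.N2=(alive,v0) N2.N3=(alive,v0) | N0.N0=(suspect,v1) N0.N1=(alive,v0) N0.N2=(alive,v0) N0.N3=(alive,v0)
Op 8: gossip N1<->N2 -> N1.N0=(suspect,v1) N1.N1=(alive,v0) N1.N2=(alive,v0) N1.N3=(alive,v0) | N2.N0=(suspect,v1) N2.N1=(alive,v0) N2.N2=(alive,v0) N2.N3=(alive,v0)
Op 9: N1 marks N0=dead -> (dead,v2)
Op 10: N0 marks N0=alive -> (alive,v2)
Op 11: N0 marks N3=suspect -> (suspect,v1)
Op 12: gossip N2<->N3 -> N2.N0=(suspect,v1) N2.N1=(alive,v0) N2.N2=(alive,v0) N2.N3=(alive,v0) | N3.N0=(suspect,v1) N3.N1=(alive,v0) N3.N2=(alive,v0) N3.N3=(alive,v0)

Answer: N0=alive,2 N1=alive,0 N2=alive,0 N3=suspect,1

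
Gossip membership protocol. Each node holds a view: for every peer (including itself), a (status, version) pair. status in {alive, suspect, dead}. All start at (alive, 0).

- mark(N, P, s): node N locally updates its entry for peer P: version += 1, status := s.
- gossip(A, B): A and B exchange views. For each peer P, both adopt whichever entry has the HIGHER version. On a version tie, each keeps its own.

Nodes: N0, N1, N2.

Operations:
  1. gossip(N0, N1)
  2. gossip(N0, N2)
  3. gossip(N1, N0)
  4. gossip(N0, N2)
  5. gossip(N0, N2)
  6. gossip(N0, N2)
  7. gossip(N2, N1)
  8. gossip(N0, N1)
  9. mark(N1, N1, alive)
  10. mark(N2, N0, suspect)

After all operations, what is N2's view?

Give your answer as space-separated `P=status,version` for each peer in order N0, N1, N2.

Answer: N0=suspect,1 N1=alive,0 N2=alive,0

Derivation:
Op 1: gossip N0<->N1 -> N0.N0=(alive,v0) N0.N1=(alive,v0) N0.N2=(alive,v0) | N1.N0=(alive,v0) N1.N1=(alive,v0) N1.N2=(alive,v0)
Op 2: gossip N0<->N2 -> N0.N0=(alive,v0) N0.N1=(alive,v0) N0.N2=(alive,v0) | N2.N0=(alive,v0) N2.N1=(alive,v0) N2.N2=(alive,v0)
Op 3: gossip N1<->N0 -> N1.N0=(alive,v0) N1.N1=(alive,v0) N1.N2=(alive,v0) | N0.N0=(alive,v0) N0.N1=(alive,v0) N0.N2=(alive,v0)
Op 4: gossip N0<->N2 -> N0.N0=(alive,v0) N0.N1=(alive,v0) N0.N2=(alive,v0) | N2.N0=(alive,v0) N2.N1=(alive,v0) N2.N2=(alive,v0)
Op 5: gossip N0<->N2 -> N0.N0=(alive,v0) N0.N1=(alive,v0) N0.N2=(alive,v0) | N2.N0=(alive,v0) N2.N1=(alive,v0) N2.N2=(alive,v0)
Op 6: gossip N0<->N2 -> N0.N0=(alive,v0) N0.N1=(alive,v0) N0.N2=(alive,v0) | N2.N0=(alive,v0) N2.N1=(alive,v0) N2.N2=(alive,v0)
Op 7: gossip N2<->N1 -> N2.N0=(alive,v0) N2.N1=(alive,v0) N2.N2=(alive,v0) | N1.N0=(alive,v0) N1.N1=(alive,v0) N1.N2=(alive,v0)
Op 8: gossip N0<->N1 -> N0.N0=(alive,v0) N0.N1=(alive,v0) N0.N2=(alive,v0) | N1.N0=(alive,v0) N1.N1=(alive,v0) N1.N2=(alive,v0)
Op 9: N1 marks N1=alive -> (alive,v1)
Op 10: N2 marks N0=suspect -> (suspect,v1)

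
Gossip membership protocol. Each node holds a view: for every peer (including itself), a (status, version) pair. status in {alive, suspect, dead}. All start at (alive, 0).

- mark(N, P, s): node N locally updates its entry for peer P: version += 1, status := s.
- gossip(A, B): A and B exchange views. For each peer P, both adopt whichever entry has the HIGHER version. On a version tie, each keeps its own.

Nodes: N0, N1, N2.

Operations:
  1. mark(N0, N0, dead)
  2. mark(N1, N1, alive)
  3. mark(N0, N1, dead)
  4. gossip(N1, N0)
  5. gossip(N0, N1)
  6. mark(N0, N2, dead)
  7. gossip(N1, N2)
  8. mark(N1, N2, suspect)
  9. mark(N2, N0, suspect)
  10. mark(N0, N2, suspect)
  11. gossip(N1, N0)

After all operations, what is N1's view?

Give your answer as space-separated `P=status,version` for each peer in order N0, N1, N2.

Answer: N0=dead,1 N1=alive,1 N2=suspect,2

Derivation:
Op 1: N0 marks N0=dead -> (dead,v1)
Op 2: N1 marks N1=alive -> (alive,v1)
Op 3: N0 marks N1=dead -> (dead,v1)
Op 4: gossip N1<->N0 -> N1.N0=(dead,v1) N1.N1=(alive,v1) N1.N2=(alive,v0) | N0.N0=(dead,v1) N0.N1=(dead,v1) N0.N2=(alive,v0)
Op 5: gossip N0<->N1 -> N0.N0=(dead,v1) N0.N1=(dead,v1) N0.N2=(alive,v0) | N1.N0=(dead,v1) N1.N1=(alive,v1) N1.N2=(alive,v0)
Op 6: N0 marks N2=dead -> (dead,v1)
Op 7: gossip N1<->N2 -> N1.N0=(dead,v1) N1.N1=(alive,v1) N1.N2=(alive,v0) | N2.N0=(dead,v1) N2.N1=(alive,v1) N2.N2=(alive,v0)
Op 8: N1 marks N2=suspect -> (suspect,v1)
Op 9: N2 marks N0=suspect -> (suspect,v2)
Op 10: N0 marks N2=suspect -> (suspect,v2)
Op 11: gossip N1<->N0 -> N1.N0=(dead,v1) N1.N1=(alive,v1) N1.N2=(suspect,v2) | N0.N0=(dead,v1) N0.N1=(dead,v1) N0.N2=(suspect,v2)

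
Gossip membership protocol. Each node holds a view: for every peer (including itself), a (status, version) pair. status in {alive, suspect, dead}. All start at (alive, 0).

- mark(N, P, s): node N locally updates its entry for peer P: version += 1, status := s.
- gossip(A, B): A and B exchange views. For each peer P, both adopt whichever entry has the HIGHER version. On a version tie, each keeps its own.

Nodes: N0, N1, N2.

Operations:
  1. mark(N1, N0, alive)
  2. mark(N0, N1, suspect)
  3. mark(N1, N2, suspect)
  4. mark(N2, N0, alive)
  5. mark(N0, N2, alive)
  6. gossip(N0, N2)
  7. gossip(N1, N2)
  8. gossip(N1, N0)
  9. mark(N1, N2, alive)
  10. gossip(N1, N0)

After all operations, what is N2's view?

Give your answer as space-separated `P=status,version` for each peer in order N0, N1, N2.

Op 1: N1 marks N0=alive -> (alive,v1)
Op 2: N0 marks N1=suspect -> (suspect,v1)
Op 3: N1 marks N2=suspect -> (suspect,v1)
Op 4: N2 marks N0=alive -> (alive,v1)
Op 5: N0 marks N2=alive -> (alive,v1)
Op 6: gossip N0<->N2 -> N0.N0=(alive,v1) N0.N1=(suspect,v1) N0.N2=(alive,v1) | N2.N0=(alive,v1) N2.N1=(suspect,v1) N2.N2=(alive,v1)
Op 7: gossip N1<->N2 -> N1.N0=(alive,v1) N1.N1=(suspect,v1) N1.N2=(suspect,v1) | N2.N0=(alive,v1) N2.N1=(suspect,v1) N2.N2=(alive,v1)
Op 8: gossip N1<->N0 -> N1.N0=(alive,v1) N1.N1=(suspect,v1) N1.N2=(suspect,v1) | N0.N0=(alive,v1) N0.N1=(suspect,v1) N0.N2=(alive,v1)
Op 9: N1 marks N2=alive -> (alive,v2)
Op 10: gossip N1<->N0 -> N1.N0=(alive,v1) N1.N1=(suspect,v1) N1.N2=(alive,v2) | N0.N0=(alive,v1) N0.N1=(suspect,v1) N0.N2=(alive,v2)

Answer: N0=alive,1 N1=suspect,1 N2=alive,1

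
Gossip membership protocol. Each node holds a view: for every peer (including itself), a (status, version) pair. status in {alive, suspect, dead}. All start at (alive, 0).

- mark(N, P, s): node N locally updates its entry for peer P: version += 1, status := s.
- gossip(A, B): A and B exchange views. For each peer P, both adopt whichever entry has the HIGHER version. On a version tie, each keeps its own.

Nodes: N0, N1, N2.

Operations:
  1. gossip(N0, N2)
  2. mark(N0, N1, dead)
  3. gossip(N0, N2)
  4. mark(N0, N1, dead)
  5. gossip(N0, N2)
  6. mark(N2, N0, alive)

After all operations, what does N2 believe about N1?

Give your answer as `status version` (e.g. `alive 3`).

Op 1: gossip N0<->N2 -> N0.N0=(alive,v0) N0.N1=(alive,v0) N0.N2=(alive,v0) | N2.N0=(alive,v0) N2.N1=(alive,v0) N2.N2=(alive,v0)
Op 2: N0 marks N1=dead -> (dead,v1)
Op 3: gossip N0<->N2 -> N0.N0=(alive,v0) N0.N1=(dead,v1) N0.N2=(alive,v0) | N2.N0=(alive,v0) N2.N1=(dead,v1) N2.N2=(alive,v0)
Op 4: N0 marks N1=dead -> (dead,v2)
Op 5: gossip N0<->N2 -> N0.N0=(alive,v0) N0.N1=(dead,v2) N0.N2=(alive,v0) | N2.N0=(alive,v0) N2.N1=(dead,v2) N2.N2=(alive,v0)
Op 6: N2 marks N0=alive -> (alive,v1)

Answer: dead 2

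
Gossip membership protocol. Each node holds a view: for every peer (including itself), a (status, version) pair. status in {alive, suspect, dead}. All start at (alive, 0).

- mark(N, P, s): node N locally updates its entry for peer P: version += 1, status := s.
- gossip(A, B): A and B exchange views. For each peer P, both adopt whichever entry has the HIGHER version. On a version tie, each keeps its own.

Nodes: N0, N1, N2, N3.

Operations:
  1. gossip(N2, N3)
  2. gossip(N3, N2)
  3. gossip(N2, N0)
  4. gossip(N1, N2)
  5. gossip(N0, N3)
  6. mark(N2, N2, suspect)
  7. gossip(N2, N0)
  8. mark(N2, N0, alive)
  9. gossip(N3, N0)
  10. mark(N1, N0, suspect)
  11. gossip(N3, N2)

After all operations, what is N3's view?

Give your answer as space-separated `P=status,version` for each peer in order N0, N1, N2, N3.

Op 1: gossip N2<->N3 -> N2.N0=(alive,v0) N2.N1=(alive,v0) N2.N2=(alive,v0) N2.N3=(alive,v0) | N3.N0=(alive,v0) N3.N1=(alive,v0) N3.N2=(alive,v0) N3.N3=(alive,v0)
Op 2: gossip N3<->N2 -> N3.N0=(alive,v0) N3.N1=(alive,v0) N3.N2=(alive,v0) N3.N3=(alive,v0) | N2.N0=(alive,v0) N2.N1=(alive,v0) N2.N2=(alive,v0) N2.N3=(alive,v0)
Op 3: gossip N2<->N0 -> N2.N0=(alive,v0) N2.N1=(alive,v0) N2.N2=(alive,v0) N2.N3=(alive,v0) | N0.N0=(alive,v0) N0.N1=(alive,v0) N0.N2=(alive,v0) N0.N3=(alive,v0)
Op 4: gossip N1<->N2 -> N1.N0=(alive,v0) N1.N1=(alive,v0) N1.N2=(alive,v0) N1.N3=(alive,v0) | N2.N0=(alive,v0) N2.N1=(alive,v0) N2.N2=(alive,v0) N2.N3=(alive,v0)
Op 5: gossip N0<->N3 -> N0.N0=(alive,v0) N0.N1=(alive,v0) N0.N2=(alive,v0) N0.N3=(alive,v0) | N3.N0=(alive,v0) N3.N1=(alive,v0) N3.N2=(alive,v0) N3.N3=(alive,v0)
Op 6: N2 marks N2=suspect -> (suspect,v1)
Op 7: gossip N2<->N0 -> N2.N0=(alive,v0) N2.N1=(alive,v0) N2.N2=(suspect,v1) N2.N3=(alive,v0) | N0.N0=(alive,v0) N0.N1=(alive,v0) N0.N2=(suspect,v1) N0.N3=(alive,v0)
Op 8: N2 marks N0=alive -> (alive,v1)
Op 9: gossip N3<->N0 -> N3.N0=(alive,v0) N3.N1=(alive,v0) N3.N2=(suspect,v1) N3.N3=(alive,v0) | N0.N0=(alive,v0) N0.N1=(alive,v0) N0.N2=(suspect,v1) N0.N3=(alive,v0)
Op 10: N1 marks N0=suspect -> (suspect,v1)
Op 11: gossip N3<->N2 -> N3.N0=(alive,v1) N3.N1=(alive,v0) N3.N2=(suspect,v1) N3.N3=(alive,v0) | N2.N0=(alive,v1) N2.N1=(alive,v0) N2.N2=(suspect,v1) N2.N3=(alive,v0)

Answer: N0=alive,1 N1=alive,0 N2=suspect,1 N3=alive,0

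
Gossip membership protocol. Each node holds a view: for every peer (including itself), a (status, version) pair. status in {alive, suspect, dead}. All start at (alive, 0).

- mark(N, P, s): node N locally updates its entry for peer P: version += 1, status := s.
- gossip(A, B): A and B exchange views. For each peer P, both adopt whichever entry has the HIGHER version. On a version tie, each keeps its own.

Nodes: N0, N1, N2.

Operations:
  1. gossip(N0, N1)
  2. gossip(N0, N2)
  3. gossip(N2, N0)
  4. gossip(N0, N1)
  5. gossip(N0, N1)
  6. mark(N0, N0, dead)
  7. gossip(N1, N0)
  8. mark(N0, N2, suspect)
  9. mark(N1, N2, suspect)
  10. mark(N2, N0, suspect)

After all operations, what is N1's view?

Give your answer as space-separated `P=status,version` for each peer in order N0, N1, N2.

Op 1: gossip N0<->N1 -> N0.N0=(alive,v0) N0.N1=(alive,v0) N0.N2=(alive,v0) | N1.N0=(alive,v0) N1.N1=(alive,v0) N1.N2=(alive,v0)
Op 2: gossip N0<->N2 -> N0.N0=(alive,v0) N0.N1=(alive,v0) N0.N2=(alive,v0) | N2.N0=(alive,v0) N2.N1=(alive,v0) N2.N2=(alive,v0)
Op 3: gossip N2<->N0 -> N2.N0=(alive,v0) N2.N1=(alive,v0) N2.N2=(alive,v0) | N0.N0=(alive,v0) N0.N1=(alive,v0) N0.N2=(alive,v0)
Op 4: gossip N0<->N1 -> N0.N0=(alive,v0) N0.N1=(alive,v0) N0.N2=(alive,v0) | N1.N0=(alive,v0) N1.N1=(alive,v0) N1.N2=(alive,v0)
Op 5: gossip N0<->N1 -> N0.N0=(alive,v0) N0.N1=(alive,v0) N0.N2=(alive,v0) | N1.N0=(alive,v0) N1.N1=(alive,v0) N1.N2=(alive,v0)
Op 6: N0 marks N0=dead -> (dead,v1)
Op 7: gossip N1<->N0 -> N1.N0=(dead,v1) N1.N1=(alive,v0) N1.N2=(alive,v0) | N0.N0=(dead,v1) N0.N1=(alive,v0) N0.N2=(alive,v0)
Op 8: N0 marks N2=suspect -> (suspect,v1)
Op 9: N1 marks N2=suspect -> (suspect,v1)
Op 10: N2 marks N0=suspect -> (suspect,v1)

Answer: N0=dead,1 N1=alive,0 N2=suspect,1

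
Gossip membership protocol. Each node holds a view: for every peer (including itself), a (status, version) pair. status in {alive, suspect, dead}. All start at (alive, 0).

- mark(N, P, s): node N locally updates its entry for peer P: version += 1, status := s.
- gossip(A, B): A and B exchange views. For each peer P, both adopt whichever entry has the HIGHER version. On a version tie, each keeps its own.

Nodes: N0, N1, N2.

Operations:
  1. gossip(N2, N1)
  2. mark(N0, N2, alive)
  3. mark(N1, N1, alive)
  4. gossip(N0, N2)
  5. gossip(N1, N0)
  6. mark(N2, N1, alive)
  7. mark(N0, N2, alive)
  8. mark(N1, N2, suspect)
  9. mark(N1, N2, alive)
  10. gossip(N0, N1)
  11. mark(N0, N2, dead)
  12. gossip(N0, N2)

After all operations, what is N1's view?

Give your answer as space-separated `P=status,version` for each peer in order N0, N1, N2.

Answer: N0=alive,0 N1=alive,1 N2=alive,3

Derivation:
Op 1: gossip N2<->N1 -> N2.N0=(alive,v0) N2.N1=(alive,v0) N2.N2=(alive,v0) | N1.N0=(alive,v0) N1.N1=(alive,v0) N1.N2=(alive,v0)
Op 2: N0 marks N2=alive -> (alive,v1)
Op 3: N1 marks N1=alive -> (alive,v1)
Op 4: gossip N0<->N2 -> N0.N0=(alive,v0) N0.N1=(alive,v0) N0.N2=(alive,v1) | N2.N0=(alive,v0) N2.N1=(alive,v0) N2.N2=(alive,v1)
Op 5: gossip N1<->N0 -> N1.N0=(alive,v0) N1.N1=(alive,v1) N1.N2=(alive,v1) | N0.N0=(alive,v0) N0.N1=(alive,v1) N0.N2=(alive,v1)
Op 6: N2 marks N1=alive -> (alive,v1)
Op 7: N0 marks N2=alive -> (alive,v2)
Op 8: N1 marks N2=suspect -> (suspect,v2)
Op 9: N1 marks N2=alive -> (alive,v3)
Op 10: gossip N0<->N1 -> N0.N0=(alive,v0) N0.N1=(alive,v1) N0.N2=(alive,v3) | N1.N0=(alive,v0) N1.N1=(alive,v1) N1.N2=(alive,v3)
Op 11: N0 marks N2=dead -> (dead,v4)
Op 12: gossip N0<->N2 -> N0.N0=(alive,v0) N0.N1=(alive,v1) N0.N2=(dead,v4) | N2.N0=(alive,v0) N2.N1=(alive,v1) N2.N2=(dead,v4)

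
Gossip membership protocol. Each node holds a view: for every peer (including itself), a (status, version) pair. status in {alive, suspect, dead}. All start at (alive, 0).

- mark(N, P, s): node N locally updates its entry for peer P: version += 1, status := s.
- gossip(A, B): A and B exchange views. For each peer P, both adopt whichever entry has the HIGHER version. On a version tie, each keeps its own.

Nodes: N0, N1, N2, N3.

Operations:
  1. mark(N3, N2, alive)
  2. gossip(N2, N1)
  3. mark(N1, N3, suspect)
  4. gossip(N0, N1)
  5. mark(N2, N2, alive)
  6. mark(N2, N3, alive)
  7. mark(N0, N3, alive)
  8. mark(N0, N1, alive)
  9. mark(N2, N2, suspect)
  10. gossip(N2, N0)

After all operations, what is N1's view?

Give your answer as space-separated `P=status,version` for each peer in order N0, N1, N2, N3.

Answer: N0=alive,0 N1=alive,0 N2=alive,0 N3=suspect,1

Derivation:
Op 1: N3 marks N2=alive -> (alive,v1)
Op 2: gossip N2<->N1 -> N2.N0=(alive,v0) N2.N1=(alive,v0) N2.N2=(alive,v0) N2.N3=(alive,v0) | N1.N0=(alive,v0) N1.N1=(alive,v0) N1.N2=(alive,v0) N1.N3=(alive,v0)
Op 3: N1 marks N3=suspect -> (suspect,v1)
Op 4: gossip N0<->N1 -> N0.N0=(alive,v0) N0.N1=(alive,v0) N0.N2=(alive,v0) N0.N3=(suspect,v1) | N1.N0=(alive,v0) N1.N1=(alive,v0) N1.N2=(alive,v0) N1.N3=(suspect,v1)
Op 5: N2 marks N2=alive -> (alive,v1)
Op 6: N2 marks N3=alive -> (alive,v1)
Op 7: N0 marks N3=alive -> (alive,v2)
Op 8: N0 marks N1=alive -> (alive,v1)
Op 9: N2 marks N2=suspect -> (suspect,v2)
Op 10: gossip N2<->N0 -> N2.N0=(alive,v0) N2.N1=(alive,v1) N2.N2=(suspect,v2) N2.N3=(alive,v2) | N0.N0=(alive,v0) N0.N1=(alive,v1) N0.N2=(suspect,v2) N0.N3=(alive,v2)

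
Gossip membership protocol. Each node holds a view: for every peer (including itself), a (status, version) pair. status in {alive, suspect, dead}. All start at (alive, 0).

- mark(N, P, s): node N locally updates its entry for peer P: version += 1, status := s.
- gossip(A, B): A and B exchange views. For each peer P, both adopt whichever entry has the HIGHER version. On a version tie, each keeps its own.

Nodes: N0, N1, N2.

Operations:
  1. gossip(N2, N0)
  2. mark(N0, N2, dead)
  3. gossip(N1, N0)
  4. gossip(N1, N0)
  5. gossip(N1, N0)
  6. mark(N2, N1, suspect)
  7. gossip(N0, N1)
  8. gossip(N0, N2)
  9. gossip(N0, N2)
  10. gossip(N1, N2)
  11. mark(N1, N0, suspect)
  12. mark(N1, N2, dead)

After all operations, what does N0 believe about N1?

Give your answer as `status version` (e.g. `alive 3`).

Op 1: gossip N2<->N0 -> N2.N0=(alive,v0) N2.N1=(alive,v0) N2.N2=(alive,v0) | N0.N0=(alive,v0) N0.N1=(alive,v0) N0.N2=(alive,v0)
Op 2: N0 marks N2=dead -> (dead,v1)
Op 3: gossip N1<->N0 -> N1.N0=(alive,v0) N1.N1=(alive,v0) N1.N2=(dead,v1) | N0.N0=(alive,v0) N0.N1=(alive,v0) N0.N2=(dead,v1)
Op 4: gossip N1<->N0 -> N1.N0=(alive,v0) N1.N1=(alive,v0) N1.N2=(dead,v1) | N0.N0=(alive,v0) N0.N1=(alive,v0) N0.N2=(dead,v1)
Op 5: gossip N1<->N0 -> N1.N0=(alive,v0) N1.N1=(alive,v0) N1.N2=(dead,v1) | N0.N0=(alive,v0) N0.N1=(alive,v0) N0.N2=(dead,v1)
Op 6: N2 marks N1=suspect -> (suspect,v1)
Op 7: gossip N0<->N1 -> N0.N0=(alive,v0) N0.N1=(alive,v0) N0.N2=(dead,v1) | N1.N0=(alive,v0) N1.N1=(alive,v0) N1.N2=(dead,v1)
Op 8: gossip N0<->N2 -> N0.N0=(alive,v0) N0.N1=(suspect,v1) N0.N2=(dead,v1) | N2.N0=(alive,v0) N2.N1=(suspect,v1) N2.N2=(dead,v1)
Op 9: gossip N0<->N2 -> N0.N0=(alive,v0) N0.N1=(suspect,v1) N0.N2=(dead,v1) | N2.N0=(alive,v0) N2.N1=(suspect,v1) N2.N2=(dead,v1)
Op 10: gossip N1<->N2 -> N1.N0=(alive,v0) N1.N1=(suspect,v1) N1.N2=(dead,v1) | N2.N0=(alive,v0) N2.N1=(suspect,v1) N2.N2=(dead,v1)
Op 11: N1 marks N0=suspect -> (suspect,v1)
Op 12: N1 marks N2=dead -> (dead,v2)

Answer: suspect 1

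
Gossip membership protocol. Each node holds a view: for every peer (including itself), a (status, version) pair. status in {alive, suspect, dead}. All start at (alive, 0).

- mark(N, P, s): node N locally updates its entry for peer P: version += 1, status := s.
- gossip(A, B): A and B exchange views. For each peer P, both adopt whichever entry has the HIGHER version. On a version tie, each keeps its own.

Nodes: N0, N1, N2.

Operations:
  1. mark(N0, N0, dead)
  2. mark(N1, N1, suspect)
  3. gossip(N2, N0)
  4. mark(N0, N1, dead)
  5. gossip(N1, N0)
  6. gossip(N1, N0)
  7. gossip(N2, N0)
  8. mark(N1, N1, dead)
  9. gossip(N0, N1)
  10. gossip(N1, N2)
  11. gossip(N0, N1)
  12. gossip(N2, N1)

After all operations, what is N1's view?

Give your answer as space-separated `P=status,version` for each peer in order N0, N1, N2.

Op 1: N0 marks N0=dead -> (dead,v1)
Op 2: N1 marks N1=suspect -> (suspect,v1)
Op 3: gossip N2<->N0 -> N2.N0=(dead,v1) N2.N1=(alive,v0) N2.N2=(alive,v0) | N0.N0=(dead,v1) N0.N1=(alive,v0) N0.N2=(alive,v0)
Op 4: N0 marks N1=dead -> (dead,v1)
Op 5: gossip N1<->N0 -> N1.N0=(dead,v1) N1.N1=(suspect,v1) N1.N2=(alive,v0) | N0.N0=(dead,v1) N0.N1=(dead,v1) N0.N2=(alive,v0)
Op 6: gossip N1<->N0 -> N1.N0=(dead,v1) N1.N1=(suspect,v1) N1.N2=(alive,v0) | N0.N0=(dead,v1) N0.N1=(dead,v1) N0.N2=(alive,v0)
Op 7: gossip N2<->N0 -> N2.N0=(dead,v1) N2.N1=(dead,v1) N2.N2=(alive,v0) | N0.N0=(dead,v1) N0.N1=(dead,v1) N0.N2=(alive,v0)
Op 8: N1 marks N1=dead -> (dead,v2)
Op 9: gossip N0<->N1 -> N0.N0=(dead,v1) N0.N1=(dead,v2) N0.N2=(alive,v0) | N1.N0=(dead,v1) N1.N1=(dead,v2) N1.N2=(alive,v0)
Op 10: gossip N1<->N2 -> N1.N0=(dead,v1) N1.N1=(dead,v2) N1.N2=(alive,v0) | N2.N0=(dead,v1) N2.N1=(dead,v2) N2.N2=(alive,v0)
Op 11: gossip N0<->N1 -> N0.N0=(dead,v1) N0.N1=(dead,v2) N0.N2=(alive,v0) | N1.N0=(dead,v1) N1.N1=(dead,v2) N1.N2=(alive,v0)
Op 12: gossip N2<->N1 -> N2.N0=(dead,v1) N2.N1=(dead,v2) N2.N2=(alive,v0) | N1.N0=(dead,v1) N1.N1=(dead,v2) N1.N2=(alive,v0)

Answer: N0=dead,1 N1=dead,2 N2=alive,0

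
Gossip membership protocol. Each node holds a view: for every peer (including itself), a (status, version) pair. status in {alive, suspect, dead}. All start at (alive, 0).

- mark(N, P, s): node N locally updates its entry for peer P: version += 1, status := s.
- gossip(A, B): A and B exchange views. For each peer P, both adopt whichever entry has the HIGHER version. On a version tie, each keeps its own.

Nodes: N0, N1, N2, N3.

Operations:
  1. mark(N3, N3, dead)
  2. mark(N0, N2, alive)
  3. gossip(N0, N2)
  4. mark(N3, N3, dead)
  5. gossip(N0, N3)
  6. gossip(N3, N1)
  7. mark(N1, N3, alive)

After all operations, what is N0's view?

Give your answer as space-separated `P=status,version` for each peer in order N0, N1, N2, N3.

Answer: N0=alive,0 N1=alive,0 N2=alive,1 N3=dead,2

Derivation:
Op 1: N3 marks N3=dead -> (dead,v1)
Op 2: N0 marks N2=alive -> (alive,v1)
Op 3: gossip N0<->N2 -> N0.N0=(alive,v0) N0.N1=(alive,v0) N0.N2=(alive,v1) N0.N3=(alive,v0) | N2.N0=(alive,v0) N2.N1=(alive,v0) N2.N2=(alive,v1) N2.N3=(alive,v0)
Op 4: N3 marks N3=dead -> (dead,v2)
Op 5: gossip N0<->N3 -> N0.N0=(alive,v0) N0.N1=(alive,v0) N0.N2=(alive,v1) N0.N3=(dead,v2) | N3.N0=(alive,v0) N3.N1=(alive,v0) N3.N2=(alive,v1) N3.N3=(dead,v2)
Op 6: gossip N3<->N1 -> N3.N0=(alive,v0) N3.N1=(alive,v0) N3.N2=(alive,v1) N3.N3=(dead,v2) | N1.N0=(alive,v0) N1.N1=(alive,v0) N1.N2=(alive,v1) N1.N3=(dead,v2)
Op 7: N1 marks N3=alive -> (alive,v3)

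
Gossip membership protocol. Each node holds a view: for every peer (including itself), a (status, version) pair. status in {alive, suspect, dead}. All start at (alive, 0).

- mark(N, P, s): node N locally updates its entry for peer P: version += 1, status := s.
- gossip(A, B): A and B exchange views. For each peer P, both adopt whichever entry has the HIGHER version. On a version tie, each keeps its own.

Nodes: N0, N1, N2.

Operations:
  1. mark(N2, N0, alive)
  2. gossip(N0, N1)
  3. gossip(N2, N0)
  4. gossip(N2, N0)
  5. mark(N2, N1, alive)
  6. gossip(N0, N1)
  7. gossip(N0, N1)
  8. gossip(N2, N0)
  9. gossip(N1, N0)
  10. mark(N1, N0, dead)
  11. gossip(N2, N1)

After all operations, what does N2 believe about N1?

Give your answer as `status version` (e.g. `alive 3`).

Op 1: N2 marks N0=alive -> (alive,v1)
Op 2: gossip N0<->N1 -> N0.N0=(alive,v0) N0.N1=(alive,v0) N0.N2=(alive,v0) | N1.N0=(alive,v0) N1.N1=(alive,v0) N1.N2=(alive,v0)
Op 3: gossip N2<->N0 -> N2.N0=(alive,v1) N2.N1=(alive,v0) N2.N2=(alive,v0) | N0.N0=(alive,v1) N0.N1=(alive,v0) N0.N2=(alive,v0)
Op 4: gossip N2<->N0 -> N2.N0=(alive,v1) N2.N1=(alive,v0) N2.N2=(alive,v0) | N0.N0=(alive,v1) N0.N1=(alive,v0) N0.N2=(alive,v0)
Op 5: N2 marks N1=alive -> (alive,v1)
Op 6: gossip N0<->N1 -> N0.N0=(alive,v1) N0.N1=(alive,v0) N0.N2=(alive,v0) | N1.N0=(alive,v1) N1.N1=(alive,v0) N1.N2=(alive,v0)
Op 7: gossip N0<->N1 -> N0.N0=(alive,v1) N0.N1=(alive,v0) N0.N2=(alive,v0) | N1.N0=(alive,v1) N1.N1=(alive,v0) N1.N2=(alive,v0)
Op 8: gossip N2<->N0 -> N2.N0=(alive,v1) N2.N1=(alive,v1) N2.N2=(alive,v0) | N0.N0=(alive,v1) N0.N1=(alive,v1) N0.N2=(alive,v0)
Op 9: gossip N1<->N0 -> N1.N0=(alive,v1) N1.N1=(alive,v1) N1.N2=(alive,v0) | N0.N0=(alive,v1) N0.N1=(alive,v1) N0.N2=(alive,v0)
Op 10: N1 marks N0=dead -> (dead,v2)
Op 11: gossip N2<->N1 -> N2.N0=(dead,v2) N2.N1=(alive,v1) N2.N2=(alive,v0) | N1.N0=(dead,v2) N1.N1=(alive,v1) N1.N2=(alive,v0)

Answer: alive 1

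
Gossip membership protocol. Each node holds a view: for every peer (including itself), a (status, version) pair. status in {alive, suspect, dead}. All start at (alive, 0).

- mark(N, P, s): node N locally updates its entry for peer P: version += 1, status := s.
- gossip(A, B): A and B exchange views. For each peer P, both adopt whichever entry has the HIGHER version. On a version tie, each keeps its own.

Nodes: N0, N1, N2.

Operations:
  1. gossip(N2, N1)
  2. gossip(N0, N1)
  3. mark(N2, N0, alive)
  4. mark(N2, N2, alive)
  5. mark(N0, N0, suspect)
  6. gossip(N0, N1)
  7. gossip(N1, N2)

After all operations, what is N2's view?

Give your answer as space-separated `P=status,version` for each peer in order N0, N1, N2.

Op 1: gossip N2<->N1 -> N2.N0=(alive,v0) N2.N1=(alive,v0) N2.N2=(alive,v0) | N1.N0=(alive,v0) N1.N1=(alive,v0) N1.N2=(alive,v0)
Op 2: gossip N0<->N1 -> N0.N0=(alive,v0) N0.N1=(alive,v0) N0.N2=(alive,v0) | N1.N0=(alive,v0) N1.N1=(alive,v0) N1.N2=(alive,v0)
Op 3: N2 marks N0=alive -> (alive,v1)
Op 4: N2 marks N2=alive -> (alive,v1)
Op 5: N0 marks N0=suspect -> (suspect,v1)
Op 6: gossip N0<->N1 -> N0.N0=(suspect,v1) N0.N1=(alive,v0) N0.N2=(alive,v0) | N1.N0=(suspect,v1) N1.N1=(alive,v0) N1.N2=(alive,v0)
Op 7: gossip N1<->N2 -> N1.N0=(suspect,v1) N1.N1=(alive,v0) N1.N2=(alive,v1) | N2.N0=(alive,v1) N2.N1=(alive,v0) N2.N2=(alive,v1)

Answer: N0=alive,1 N1=alive,0 N2=alive,1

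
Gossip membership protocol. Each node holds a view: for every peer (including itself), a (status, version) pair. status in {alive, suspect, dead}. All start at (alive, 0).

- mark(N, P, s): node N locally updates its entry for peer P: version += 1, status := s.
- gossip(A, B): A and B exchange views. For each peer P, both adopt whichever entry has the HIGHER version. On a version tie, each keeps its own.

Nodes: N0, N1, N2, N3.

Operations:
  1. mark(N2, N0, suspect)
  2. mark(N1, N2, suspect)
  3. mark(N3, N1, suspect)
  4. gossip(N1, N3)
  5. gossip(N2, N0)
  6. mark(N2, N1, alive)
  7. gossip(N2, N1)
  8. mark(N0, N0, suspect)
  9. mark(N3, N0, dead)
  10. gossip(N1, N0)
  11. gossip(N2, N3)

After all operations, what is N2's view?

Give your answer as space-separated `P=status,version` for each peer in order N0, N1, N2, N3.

Op 1: N2 marks N0=suspect -> (suspect,v1)
Op 2: N1 marks N2=suspect -> (suspect,v1)
Op 3: N3 marks N1=suspect -> (suspect,v1)
Op 4: gossip N1<->N3 -> N1.N0=(alive,v0) N1.N1=(suspect,v1) N1.N2=(suspect,v1) N1.N3=(alive,v0) | N3.N0=(alive,v0) N3.N1=(suspect,v1) N3.N2=(suspect,v1) N3.N3=(alive,v0)
Op 5: gossip N2<->N0 -> N2.N0=(suspect,v1) N2.N1=(alive,v0) N2.N2=(alive,v0) N2.N3=(alive,v0) | N0.N0=(suspect,v1) N0.N1=(alive,v0) N0.N2=(alive,v0) N0.N3=(alive,v0)
Op 6: N2 marks N1=alive -> (alive,v1)
Op 7: gossip N2<->N1 -> N2.N0=(suspect,v1) N2.N1=(alive,v1) N2.N2=(suspect,v1) N2.N3=(alive,v0) | N1.N0=(suspect,v1) N1.N1=(suspect,v1) N1.N2=(suspect,v1) N1.N3=(alive,v0)
Op 8: N0 marks N0=suspect -> (suspect,v2)
Op 9: N3 marks N0=dead -> (dead,v1)
Op 10: gossip N1<->N0 -> N1.N0=(suspect,v2) N1.N1=(suspect,v1) N1.N2=(suspect,v1) N1.N3=(alive,v0) | N0.N0=(suspect,v2) N0.N1=(suspect,v1) N0.N2=(suspect,v1) N0.N3=(alive,v0)
Op 11: gossip N2<->N3 -> N2.N0=(suspect,v1) N2.N1=(alive,v1) N2.N2=(suspect,v1) N2.N3=(alive,v0) | N3.N0=(dead,v1) N3.N1=(suspect,v1) N3.N2=(suspect,v1) N3.N3=(alive,v0)

Answer: N0=suspect,1 N1=alive,1 N2=suspect,1 N3=alive,0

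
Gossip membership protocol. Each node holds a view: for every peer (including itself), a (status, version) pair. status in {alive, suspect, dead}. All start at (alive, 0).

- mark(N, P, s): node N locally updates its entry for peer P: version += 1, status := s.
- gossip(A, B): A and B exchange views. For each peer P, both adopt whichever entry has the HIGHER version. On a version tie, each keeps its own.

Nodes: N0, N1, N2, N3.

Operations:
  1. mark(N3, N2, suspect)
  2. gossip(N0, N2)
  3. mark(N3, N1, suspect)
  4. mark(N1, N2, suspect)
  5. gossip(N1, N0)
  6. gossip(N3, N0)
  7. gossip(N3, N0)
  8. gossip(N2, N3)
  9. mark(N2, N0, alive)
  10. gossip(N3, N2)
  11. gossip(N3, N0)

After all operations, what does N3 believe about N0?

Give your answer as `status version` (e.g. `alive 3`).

Op 1: N3 marks N2=suspect -> (suspect,v1)
Op 2: gossip N0<->N2 -> N0.N0=(alive,v0) N0.N1=(alive,v0) N0.N2=(alive,v0) N0.N3=(alive,v0) | N2.N0=(alive,v0) N2.N1=(alive,v0) N2.N2=(alive,v0) N2.N3=(alive,v0)
Op 3: N3 marks N1=suspect -> (suspect,v1)
Op 4: N1 marks N2=suspect -> (suspect,v1)
Op 5: gossip N1<->N0 -> N1.N0=(alive,v0) N1.N1=(alive,v0) N1.N2=(suspect,v1) N1.N3=(alive,v0) | N0.N0=(alive,v0) N0.N1=(alive,v0) N0.N2=(suspect,v1) N0.N3=(alive,v0)
Op 6: gossip N3<->N0 -> N3.N0=(alive,v0) N3.N1=(suspect,v1) N3.N2=(suspect,v1) N3.N3=(alive,v0) | N0.N0=(alive,v0) N0.N1=(suspect,v1) N0.N2=(suspect,v1) N0.N3=(alive,v0)
Op 7: gossip N3<->N0 -> N3.N0=(alive,v0) N3.N1=(suspect,v1) N3.N2=(suspect,v1) N3.N3=(alive,v0) | N0.N0=(alive,v0) N0.N1=(suspect,v1) N0.N2=(suspect,v1) N0.N3=(alive,v0)
Op 8: gossip N2<->N3 -> N2.N0=(alive,v0) N2.N1=(suspect,v1) N2.N2=(suspect,v1) N2.N3=(alive,v0) | N3.N0=(alive,v0) N3.N1=(suspect,v1) N3.N2=(suspect,v1) N3.N3=(alive,v0)
Op 9: N2 marks N0=alive -> (alive,v1)
Op 10: gossip N3<->N2 -> N3.N0=(alive,v1) N3.N1=(suspect,v1) N3.N2=(suspect,v1) N3.N3=(alive,v0) | N2.N0=(alive,v1) N2.N1=(suspect,v1) N2.N2=(suspect,v1) N2.N3=(alive,v0)
Op 11: gossip N3<->N0 -> N3.N0=(alive,v1) N3.N1=(suspect,v1) N3.N2=(suspect,v1) N3.N3=(alive,v0) | N0.N0=(alive,v1) N0.N1=(suspect,v1) N0.N2=(suspect,v1) N0.N3=(alive,v0)

Answer: alive 1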